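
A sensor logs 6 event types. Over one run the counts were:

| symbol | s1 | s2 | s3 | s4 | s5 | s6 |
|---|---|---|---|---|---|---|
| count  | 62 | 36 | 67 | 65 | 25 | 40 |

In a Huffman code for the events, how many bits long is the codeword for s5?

Build the tree from the bottom:
s5(25) + s2(36) → 61
s6(40) + 61 → 101
s1(62) + s4(65) → 127
s3(67) + 101 → 168
127 + 168 → 295
s5 sits 4 levels below the root, so its codeword is 4 bits.

4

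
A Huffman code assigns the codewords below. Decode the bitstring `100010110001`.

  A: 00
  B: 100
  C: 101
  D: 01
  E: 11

Read left to right; each codeword is recognised as soon as it completes (prefix code):
  100→B | 01→D | 01→D | 100→B | 01→D
Decoded message: BDDBD

BDDBD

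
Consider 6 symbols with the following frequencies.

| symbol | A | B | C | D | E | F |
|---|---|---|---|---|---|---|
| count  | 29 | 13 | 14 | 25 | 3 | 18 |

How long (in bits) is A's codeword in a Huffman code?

Build the tree from the bottom:
combine E(3), B(13) → 16
combine C(14), 16 → 30
combine F(18), D(25) → 43
combine A(29), 30 → 59
combine 43, 59 → 102
A's leaf is at depth 2, giving a 2-bit codeword.

2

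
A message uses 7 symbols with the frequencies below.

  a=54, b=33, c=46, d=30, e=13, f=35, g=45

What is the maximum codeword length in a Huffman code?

Merge the two lowest-weight nodes at each step:
combine e(13), d(30) → 43
combine b(33), f(35) → 68
combine 43, g(45) → 88
combine c(46), a(54) → 100
combine 68, 88 → 156
combine 100, 156 → 256
The rarest symbols sit at the bottom; the longest codeword is 4 bits.

4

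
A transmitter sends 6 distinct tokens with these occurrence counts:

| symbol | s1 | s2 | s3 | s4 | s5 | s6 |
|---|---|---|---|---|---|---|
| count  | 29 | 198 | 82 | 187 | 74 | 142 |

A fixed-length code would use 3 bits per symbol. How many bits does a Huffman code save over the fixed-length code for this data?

424

Fixed-length: 3 bits × 712 symbols = 2136 bits.
Huffman merges:
s1(29) + s5(74) → 103
s3(82) + 103 → 185
s6(142) + 185 → 327
s4(187) + s2(198) → 385
327 + 385 → 712
Huffman total = 103 + 185 + 327 + 385 + 712 = 1712 bits.
Saving = 2136 − 1712 = 424 bits.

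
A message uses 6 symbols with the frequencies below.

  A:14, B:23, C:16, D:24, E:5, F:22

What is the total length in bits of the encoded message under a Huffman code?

262

Build the Huffman tree bottom-up:
merge E(5) and A(14): 19
merge C(16) and 19: 35
merge F(22) and B(23): 45
merge D(24) and 35: 59
merge 45 and 59: 104
Each symbol's bit-cost is frequency × depth; summing gives 262 bits (equivalently 19 + 35 + 45 + 59 + 104).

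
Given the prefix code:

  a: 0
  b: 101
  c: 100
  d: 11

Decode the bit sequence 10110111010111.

bbdabd

Read left to right; each codeword is recognised as soon as it completes (prefix code):
  101→b | 101→b | 11→d | 0→a | 101→b | 11→d
Decoded message: bbdabd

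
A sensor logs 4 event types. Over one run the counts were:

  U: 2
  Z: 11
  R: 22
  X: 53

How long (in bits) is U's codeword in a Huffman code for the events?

Repeatedly merge the two smallest:
U(2) + Z(11) → 13
13 + R(22) → 35
35 + X(53) → 88
U sits 3 levels below the root, so its codeword is 3 bits.

3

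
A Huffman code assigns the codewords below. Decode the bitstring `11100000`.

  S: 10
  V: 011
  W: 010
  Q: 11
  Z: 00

Read left to right; each codeword is recognised as soon as it completes (prefix code):
  11→Q | 10→S | 00→Z | 00→Z
Decoded message: QSZZ

QSZZ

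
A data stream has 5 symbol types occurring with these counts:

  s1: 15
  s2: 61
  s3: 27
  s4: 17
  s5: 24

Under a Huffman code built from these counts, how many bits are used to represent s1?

Huffman merges, smallest pair first:
combine s1(15), s4(17) → 32
combine s5(24), s3(27) → 51
combine 32, 51 → 83
combine s2(61), 83 → 144
s1's leaf is at depth 3, giving a 3-bit codeword.

3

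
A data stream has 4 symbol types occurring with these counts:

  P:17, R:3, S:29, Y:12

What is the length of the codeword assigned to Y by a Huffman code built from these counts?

Huffman merges, smallest pair first:
combine R(3), Y(12) → 15
combine 15, P(17) → 32
combine S(29), 32 → 61
Y's leaf is at depth 3, giving a 3-bit codeword.

3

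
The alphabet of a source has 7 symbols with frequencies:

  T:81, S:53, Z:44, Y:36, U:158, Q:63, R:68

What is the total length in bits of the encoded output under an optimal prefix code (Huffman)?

Build the Huffman tree bottom-up:
Y(36) + Z(44) → 80
S(53) + Q(63) → 116
R(68) + 80 → 148
T(81) + 116 → 197
148 + U(158) → 306
197 + 306 → 503
Each symbol's bit-cost is frequency × depth; summing gives 1350 bits (equivalently 80 + 116 + 148 + 197 + 306 + 503).

1350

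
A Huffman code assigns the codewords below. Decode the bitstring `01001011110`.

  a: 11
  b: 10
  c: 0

cbcbaac

Read left to right; each codeword is recognised as soon as it completes (prefix code):
  0→c | 10→b | 0→c | 10→b | 11→a | 11→a | 0→c
Decoded message: cbcbaac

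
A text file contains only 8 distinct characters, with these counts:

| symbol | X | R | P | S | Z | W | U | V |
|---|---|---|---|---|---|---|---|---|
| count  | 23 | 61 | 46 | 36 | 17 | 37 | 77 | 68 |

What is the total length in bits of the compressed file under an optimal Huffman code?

Greedily combine the two least-frequent nodes:
combine Z(17), X(23) → 40
combine S(36), W(37) → 73
combine 40, P(46) → 86
combine R(61), V(68) → 129
combine 73, U(77) → 150
combine 86, 129 → 215
combine 150, 215 → 365
Each symbol's bit-cost is frequency × depth; summing gives 1058 bits (equivalently 40 + 73 + 86 + 129 + 150 + 215 + 365).

1058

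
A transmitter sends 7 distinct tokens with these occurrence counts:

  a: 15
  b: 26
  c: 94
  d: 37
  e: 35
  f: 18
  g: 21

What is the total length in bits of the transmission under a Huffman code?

Greedily combine the two least-frequent nodes:
merge a(15) and f(18): 33
merge g(21) and b(26): 47
merge 33 and e(35): 68
merge d(37) and 47: 84
merge 68 and 84: 152
merge c(94) and 152: 246
The encoded length is the sum of every internal node's weight: 33 + 47 + 68 + 84 + 152 + 246 = 630 bits.

630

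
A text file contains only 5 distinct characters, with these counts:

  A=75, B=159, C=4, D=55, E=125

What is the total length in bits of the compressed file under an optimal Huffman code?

Greedily combine the two least-frequent nodes:
combine C(4), D(55) → 59
combine 59, A(75) → 134
combine E(125), 134 → 259
combine B(159), 259 → 418
Each symbol's bit-cost is frequency × depth; summing gives 870 bits (equivalently 59 + 134 + 259 + 418).

870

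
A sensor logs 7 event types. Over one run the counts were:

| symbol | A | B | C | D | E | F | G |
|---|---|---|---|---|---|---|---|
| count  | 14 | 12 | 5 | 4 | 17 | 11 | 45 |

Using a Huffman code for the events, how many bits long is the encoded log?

263

Build the Huffman tree bottom-up:
combine D(4), C(5) → 9
combine 9, F(11) → 20
combine B(12), A(14) → 26
combine E(17), 20 → 37
combine 26, 37 → 63
combine G(45), 63 → 108
Total encoded bits = sum of merged weights = 9 + 20 + 26 + 37 + 63 + 108 = 263.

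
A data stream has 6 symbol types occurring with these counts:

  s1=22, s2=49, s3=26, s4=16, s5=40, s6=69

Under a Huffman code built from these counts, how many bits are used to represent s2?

Repeatedly merge the two smallest:
combine s4(16), s1(22) → 38
combine s3(26), 38 → 64
combine s5(40), s2(49) → 89
combine 64, s6(69) → 133
combine 89, 133 → 222
s2 sits 2 levels below the root, so its codeword is 2 bits.

2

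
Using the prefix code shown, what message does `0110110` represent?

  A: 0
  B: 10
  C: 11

ACACA

Read left to right; each codeword is recognised as soon as it completes (prefix code):
  0→A | 11→C | 0→A | 11→C | 0→A
Decoded message: ACACA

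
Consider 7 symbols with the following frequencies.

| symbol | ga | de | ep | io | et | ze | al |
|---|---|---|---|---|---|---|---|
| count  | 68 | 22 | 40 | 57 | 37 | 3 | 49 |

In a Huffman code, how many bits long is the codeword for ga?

2

Build the tree from the bottom:
ze(3) + de(22) → 25
25 + et(37) → 62
ep(40) + al(49) → 89
io(57) + 62 → 119
ga(68) + 89 → 157
119 + 157 → 276
ga's leaf is at depth 2, giving a 2-bit codeword.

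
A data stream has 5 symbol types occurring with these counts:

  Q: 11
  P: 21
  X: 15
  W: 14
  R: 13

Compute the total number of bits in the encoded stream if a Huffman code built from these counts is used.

172

Merge the two smallest weights repeatedly:
merge Q(11) and R(13): 24
merge W(14) and X(15): 29
merge P(21) and 24: 45
merge 29 and 45: 74
The encoded length is the sum of every internal node's weight: 24 + 29 + 45 + 74 = 172 bits.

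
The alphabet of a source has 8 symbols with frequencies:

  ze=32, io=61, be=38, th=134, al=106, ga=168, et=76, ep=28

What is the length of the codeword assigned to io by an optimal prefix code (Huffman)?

Repeatedly merge the two smallest:
merge ep(28) and ze(32): 60
merge be(38) and 60: 98
merge io(61) and et(76): 137
merge 98 and al(106): 204
merge th(134) and 137: 271
merge ga(168) and 204: 372
merge 271 and 372: 643
io's leaf is at depth 3, giving a 3-bit codeword.

3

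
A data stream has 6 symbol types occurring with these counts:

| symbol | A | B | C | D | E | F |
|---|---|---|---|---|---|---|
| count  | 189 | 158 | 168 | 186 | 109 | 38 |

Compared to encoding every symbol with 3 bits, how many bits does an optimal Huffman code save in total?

396

Fixed-length: 3 bits × 848 symbols = 2544 bits.
Huffman merges:
combine F(38), E(109) → 147
combine 147, B(158) → 305
combine C(168), D(186) → 354
combine A(189), 305 → 494
combine 354, 494 → 848
Huffman total = 147 + 305 + 354 + 494 + 848 = 2148 bits.
Saving = 2544 − 2148 = 396 bits.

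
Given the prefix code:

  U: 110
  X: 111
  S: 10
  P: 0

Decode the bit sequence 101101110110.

SUXPU

Read left to right; each codeword is recognised as soon as it completes (prefix code):
  10→S | 110→U | 111→X | 0→P | 110→U
Decoded message: SUXPU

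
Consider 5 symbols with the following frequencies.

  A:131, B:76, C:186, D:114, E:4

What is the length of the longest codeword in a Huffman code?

3

Merge the two lowest-weight nodes at each step:
combine E(4), B(76) → 80
combine 80, D(114) → 194
combine A(131), C(186) → 317
combine 194, 317 → 511
The rarest symbols sit at the bottom; the longest codeword is 3 bits.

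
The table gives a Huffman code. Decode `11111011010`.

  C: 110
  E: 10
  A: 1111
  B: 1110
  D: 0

Read left to right; each codeword is recognised as soon as it completes (prefix code):
  1111→A | 10→E | 110→C | 10→E
Decoded message: AECE

AECE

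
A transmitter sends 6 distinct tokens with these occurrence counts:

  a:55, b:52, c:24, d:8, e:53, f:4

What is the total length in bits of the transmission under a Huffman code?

440

Greedily combine the two least-frequent nodes:
merge f(4) and d(8): 12
merge 12 and c(24): 36
merge 36 and b(52): 88
merge e(53) and a(55): 108
merge 88 and 108: 196
Each symbol's bit-cost is frequency × depth; summing gives 440 bits (equivalently 12 + 36 + 88 + 108 + 196).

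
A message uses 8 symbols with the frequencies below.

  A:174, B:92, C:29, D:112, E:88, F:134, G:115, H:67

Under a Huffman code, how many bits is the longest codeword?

Merge the two lowest-weight nodes at each step:
C(29) + H(67) → 96
E(88) + B(92) → 180
96 + D(112) → 208
G(115) + F(134) → 249
A(174) + 180 → 354
208 + 249 → 457
354 + 457 → 811
The rarest symbols sit at the bottom; the longest codeword is 4 bits.

4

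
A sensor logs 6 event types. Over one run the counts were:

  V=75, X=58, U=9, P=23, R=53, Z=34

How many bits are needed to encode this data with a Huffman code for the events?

602

Merge the two smallest weights repeatedly:
combine U(9), P(23) → 32
combine 32, Z(34) → 66
combine R(53), X(58) → 111
combine 66, V(75) → 141
combine 111, 141 → 252
Total encoded bits = sum of merged weights = 32 + 66 + 111 + 141 + 252 = 602.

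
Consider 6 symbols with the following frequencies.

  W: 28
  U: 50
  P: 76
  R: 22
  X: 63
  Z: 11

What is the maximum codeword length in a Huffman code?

Merge the two lowest-weight nodes at each step:
combine Z(11), R(22) → 33
combine W(28), 33 → 61
combine U(50), 61 → 111
combine X(63), P(76) → 139
combine 111, 139 → 250
Maximum depth reached is 4.

4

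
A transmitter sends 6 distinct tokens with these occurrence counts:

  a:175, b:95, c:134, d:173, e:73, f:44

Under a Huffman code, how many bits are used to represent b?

3

Build the tree from the bottom:
f(44) + e(73) → 117
b(95) + 117 → 212
c(134) + d(173) → 307
a(175) + 212 → 387
307 + 387 → 694
b sits 3 levels below the root, so its codeword is 3 bits.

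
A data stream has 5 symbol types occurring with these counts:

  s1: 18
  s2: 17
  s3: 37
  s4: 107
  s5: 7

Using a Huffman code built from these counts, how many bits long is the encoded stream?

331

Greedily combine the two least-frequent nodes:
combine s5(7), s2(17) → 24
combine s1(18), 24 → 42
combine s3(37), 42 → 79
combine 79, s4(107) → 186
Total encoded bits = sum of merged weights = 24 + 42 + 79 + 186 = 331.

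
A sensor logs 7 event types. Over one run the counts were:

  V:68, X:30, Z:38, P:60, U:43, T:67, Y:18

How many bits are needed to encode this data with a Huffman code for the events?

885

Greedily combine the two least-frequent nodes:
merge Y(18) and X(30): 48
merge Z(38) and U(43): 81
merge 48 and P(60): 108
merge T(67) and V(68): 135
merge 81 and 108: 189
merge 135 and 189: 324
Total encoded bits = sum of merged weights = 48 + 81 + 108 + 135 + 189 + 324 = 885.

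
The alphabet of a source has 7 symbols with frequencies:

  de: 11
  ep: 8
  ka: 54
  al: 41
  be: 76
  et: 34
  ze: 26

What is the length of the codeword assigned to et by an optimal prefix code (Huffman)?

3

Build the tree from the bottom:
combine ep(8), de(11) → 19
combine 19, ze(26) → 45
combine et(34), al(41) → 75
combine 45, ka(54) → 99
combine 75, be(76) → 151
combine 99, 151 → 250
et's leaf is at depth 3, giving a 3-bit codeword.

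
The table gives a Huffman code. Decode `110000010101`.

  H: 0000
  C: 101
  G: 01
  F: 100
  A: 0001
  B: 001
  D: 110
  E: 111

DHCG

Read left to right; each codeword is recognised as soon as it completes (prefix code):
  110→D | 0000→H | 101→C | 01→G
Decoded message: DHCG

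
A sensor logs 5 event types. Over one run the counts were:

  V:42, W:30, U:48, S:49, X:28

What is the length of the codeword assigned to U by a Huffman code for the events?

Huffman merges, smallest pair first:
X(28) + W(30) → 58
V(42) + U(48) → 90
S(49) + 58 → 107
90 + 107 → 197
The subtree containing U is merged 2 times, so code length = 2.

2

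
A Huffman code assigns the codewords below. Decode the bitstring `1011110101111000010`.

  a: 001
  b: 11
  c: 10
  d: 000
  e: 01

cbbeebcdc

Read left to right; each codeword is recognised as soon as it completes (prefix code):
  10→c | 11→b | 11→b | 01→e | 01→e | 11→b | 10→c | 000→d | 10→c
Decoded message: cbbeebcdc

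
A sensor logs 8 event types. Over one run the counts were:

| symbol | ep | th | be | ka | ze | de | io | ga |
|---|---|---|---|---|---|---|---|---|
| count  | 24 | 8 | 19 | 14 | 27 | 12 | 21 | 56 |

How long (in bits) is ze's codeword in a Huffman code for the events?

Build the tree from the bottom:
th(8) + de(12) → 20
ka(14) + be(19) → 33
20 + io(21) → 41
ep(24) + ze(27) → 51
33 + 41 → 74
51 + ga(56) → 107
74 + 107 → 181
ze's leaf is at depth 3, giving a 3-bit codeword.

3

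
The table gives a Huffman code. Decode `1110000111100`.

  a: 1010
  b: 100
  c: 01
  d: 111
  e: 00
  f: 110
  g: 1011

deedb

Read left to right; each codeword is recognised as soon as it completes (prefix code):
  111→d | 00→e | 00→e | 111→d | 100→b
Decoded message: deedb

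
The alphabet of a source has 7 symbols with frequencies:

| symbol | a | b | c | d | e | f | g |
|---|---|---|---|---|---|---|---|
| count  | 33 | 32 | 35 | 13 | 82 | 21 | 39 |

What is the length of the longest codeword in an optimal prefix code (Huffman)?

Merge the two lowest-weight nodes at each step:
combine d(13), f(21) → 34
combine b(32), a(33) → 65
combine 34, c(35) → 69
combine g(39), 65 → 104
combine 69, e(82) → 151
combine 104, 151 → 255
The rarest symbols sit at the bottom; the longest codeword is 4 bits.

4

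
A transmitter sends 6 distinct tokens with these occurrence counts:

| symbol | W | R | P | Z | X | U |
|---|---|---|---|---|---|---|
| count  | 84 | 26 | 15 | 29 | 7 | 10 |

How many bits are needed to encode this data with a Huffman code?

Greedily combine the two least-frequent nodes:
combine X(7), U(10) → 17
combine P(15), 17 → 32
combine R(26), Z(29) → 55
combine 32, 55 → 87
combine W(84), 87 → 171
Each symbol's bit-cost is frequency × depth; summing gives 362 bits (equivalently 17 + 32 + 55 + 87 + 171).

362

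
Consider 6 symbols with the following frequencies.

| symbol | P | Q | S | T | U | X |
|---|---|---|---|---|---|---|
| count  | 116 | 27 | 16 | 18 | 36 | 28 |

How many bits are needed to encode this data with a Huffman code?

Build the Huffman tree bottom-up:
S(16) + T(18) → 34
Q(27) + X(28) → 55
34 + U(36) → 70
55 + 70 → 125
P(116) + 125 → 241
The encoded length is the sum of every internal node's weight: 34 + 55 + 70 + 125 + 241 = 525 bits.

525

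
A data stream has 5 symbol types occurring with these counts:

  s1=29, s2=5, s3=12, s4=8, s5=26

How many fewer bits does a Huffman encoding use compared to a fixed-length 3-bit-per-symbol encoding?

71

Fixed-length: 3 bits × 80 symbols = 240 bits.
Huffman merges:
merge s2(5) and s4(8): 13
merge s3(12) and 13: 25
merge 25 and s5(26): 51
merge s1(29) and 51: 80
Huffman total = 13 + 25 + 51 + 80 = 169 bits.
Saving = 240 − 169 = 71 bits.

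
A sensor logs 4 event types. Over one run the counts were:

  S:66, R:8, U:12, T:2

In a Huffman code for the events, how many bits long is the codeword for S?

Huffman merges, smallest pair first:
merge T(2) and R(8): 10
merge 10 and U(12): 22
merge 22 and S(66): 88
S is a child of the root — depth 1, so its codeword is a single bit.

1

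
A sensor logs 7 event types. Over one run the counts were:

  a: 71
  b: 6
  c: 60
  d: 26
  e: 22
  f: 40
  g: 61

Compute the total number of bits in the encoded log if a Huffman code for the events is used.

Greedily combine the two least-frequent nodes:
merge b(6) and e(22): 28
merge d(26) and 28: 54
merge f(40) and 54: 94
merge c(60) and g(61): 121
merge a(71) and 94: 165
merge 121 and 165: 286
The encoded length is the sum of every internal node's weight: 28 + 54 + 94 + 121 + 165 + 286 = 748 bits.

748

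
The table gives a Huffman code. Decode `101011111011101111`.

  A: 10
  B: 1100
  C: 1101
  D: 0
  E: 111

AAECCE

Read left to right; each codeword is recognised as soon as it completes (prefix code):
  10→A | 10→A | 111→E | 1101→C | 1101→C | 111→E
Decoded message: AAECCE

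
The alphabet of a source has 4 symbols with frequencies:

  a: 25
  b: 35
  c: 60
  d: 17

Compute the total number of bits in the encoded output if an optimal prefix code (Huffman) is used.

256

Build the Huffman tree bottom-up:
combine d(17), a(25) → 42
combine b(35), 42 → 77
combine c(60), 77 → 137
The encoded length is the sum of every internal node's weight: 42 + 77 + 137 = 256 bits.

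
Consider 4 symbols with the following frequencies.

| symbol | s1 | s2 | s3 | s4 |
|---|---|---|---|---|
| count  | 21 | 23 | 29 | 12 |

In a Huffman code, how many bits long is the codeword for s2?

Huffman merges, smallest pair first:
combine s4(12), s1(21) → 33
combine s2(23), s3(29) → 52
combine 33, 52 → 85
The subtree containing s2 is merged 2 times, so code length = 2.

2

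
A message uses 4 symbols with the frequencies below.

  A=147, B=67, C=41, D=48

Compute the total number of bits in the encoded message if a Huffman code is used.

Build the Huffman tree bottom-up:
merge C(41) and D(48): 89
merge B(67) and 89: 156
merge A(147) and 156: 303
The encoded length is the sum of every internal node's weight: 89 + 156 + 303 = 548 bits.

548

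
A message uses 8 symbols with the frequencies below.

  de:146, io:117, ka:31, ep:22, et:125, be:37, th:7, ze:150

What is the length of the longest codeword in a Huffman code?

6

Merge the two lowest-weight nodes at each step:
th(7) + ep(22) → 29
29 + ka(31) → 60
be(37) + 60 → 97
97 + io(117) → 214
et(125) + de(146) → 271
ze(150) + 214 → 364
271 + 364 → 635
The first pair merged (th, ep) ends up deepest, at depth 6.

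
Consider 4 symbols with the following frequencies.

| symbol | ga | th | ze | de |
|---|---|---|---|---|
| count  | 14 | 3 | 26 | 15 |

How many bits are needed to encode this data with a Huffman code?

107

Greedily combine the two least-frequent nodes:
combine th(3), ga(14) → 17
combine de(15), 17 → 32
combine ze(26), 32 → 58
Each symbol's bit-cost is frequency × depth; summing gives 107 bits (equivalently 17 + 32 + 58).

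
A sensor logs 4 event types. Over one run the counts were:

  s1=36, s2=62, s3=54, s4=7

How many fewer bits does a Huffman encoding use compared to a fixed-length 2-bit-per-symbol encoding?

19

Fixed-length: 2 bits × 159 symbols = 318 bits.
Huffman merges:
s4(7) + s1(36) → 43
43 + s3(54) → 97
s2(62) + 97 → 159
Huffman total = 43 + 97 + 159 = 299 bits.
Saving = 318 − 299 = 19 bits.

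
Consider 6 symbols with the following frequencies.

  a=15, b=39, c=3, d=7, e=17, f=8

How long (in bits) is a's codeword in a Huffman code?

Repeatedly merge the two smallest:
combine c(3), d(7) → 10
combine f(8), 10 → 18
combine a(15), e(17) → 32
combine 18, 32 → 50
combine b(39), 50 → 89
The subtree containing a is merged 3 times, so code length = 3.

3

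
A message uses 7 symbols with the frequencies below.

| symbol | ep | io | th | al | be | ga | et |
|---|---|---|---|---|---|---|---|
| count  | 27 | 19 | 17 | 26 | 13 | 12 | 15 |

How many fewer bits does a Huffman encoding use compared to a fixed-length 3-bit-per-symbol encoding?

Fixed-length: 3 bits × 129 symbols = 387 bits.
Huffman merges:
merge ga(12) and be(13): 25
merge et(15) and th(17): 32
merge io(19) and 25: 44
merge al(26) and ep(27): 53
merge 32 and 44: 76
merge 53 and 76: 129
Huffman total = 25 + 32 + 44 + 53 + 76 + 129 = 359 bits.
Saving = 387 − 359 = 28 bits.

28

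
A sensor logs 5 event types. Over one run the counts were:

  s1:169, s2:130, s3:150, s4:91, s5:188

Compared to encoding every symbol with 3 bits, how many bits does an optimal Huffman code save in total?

Fixed-length: 3 bits × 728 symbols = 2184 bits.
Huffman merges:
merge s4(91) and s2(130): 221
merge s3(150) and s1(169): 319
merge s5(188) and 221: 409
merge 319 and 409: 728
Huffman total = 221 + 319 + 409 + 728 = 1677 bits.
Saving = 2184 − 1677 = 507 bits.

507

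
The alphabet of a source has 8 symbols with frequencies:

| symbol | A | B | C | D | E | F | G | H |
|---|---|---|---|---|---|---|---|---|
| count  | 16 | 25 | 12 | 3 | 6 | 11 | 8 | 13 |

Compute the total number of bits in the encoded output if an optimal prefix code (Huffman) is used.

266

Build the Huffman tree bottom-up:
combine D(3), E(6) → 9
combine G(8), 9 → 17
combine F(11), C(12) → 23
combine H(13), A(16) → 29
combine 17, 23 → 40
combine B(25), 29 → 54
combine 40, 54 → 94
The encoded length is the sum of every internal node's weight: 9 + 17 + 23 + 29 + 40 + 54 + 94 = 266 bits.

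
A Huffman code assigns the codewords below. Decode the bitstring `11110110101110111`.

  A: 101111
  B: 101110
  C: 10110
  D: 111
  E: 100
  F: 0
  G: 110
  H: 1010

Read left to right; each codeword is recognised as soon as it completes (prefix code):
  111→D | 10110→C | 101110→B | 111→D
Decoded message: DCBD

DCBD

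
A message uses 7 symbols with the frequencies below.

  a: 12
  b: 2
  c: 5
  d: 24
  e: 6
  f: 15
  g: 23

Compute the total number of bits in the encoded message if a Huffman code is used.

219

Greedily combine the two least-frequent nodes:
b(2) + c(5) → 7
e(6) + 7 → 13
a(12) + 13 → 25
f(15) + g(23) → 38
d(24) + 25 → 49
38 + 49 → 87
Total encoded bits = sum of merged weights = 7 + 13 + 25 + 38 + 49 + 87 = 219.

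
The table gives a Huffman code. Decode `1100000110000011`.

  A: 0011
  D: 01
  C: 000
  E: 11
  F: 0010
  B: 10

ECACA

Read left to right; each codeword is recognised as soon as it completes (prefix code):
  11→E | 000→C | 0011→A | 000→C | 0011→A
Decoded message: ECACA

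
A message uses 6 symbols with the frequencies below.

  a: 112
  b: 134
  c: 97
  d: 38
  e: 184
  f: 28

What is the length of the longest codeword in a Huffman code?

Merge the two lowest-weight nodes at each step:
merge f(28) and d(38): 66
merge 66 and c(97): 163
merge a(112) and b(134): 246
merge 163 and e(184): 347
merge 246 and 347: 593
The rarest symbols sit at the bottom; the longest codeword is 4 bits.

4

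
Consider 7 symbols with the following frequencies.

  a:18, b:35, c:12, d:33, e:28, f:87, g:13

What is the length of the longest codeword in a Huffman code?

5

Merge the two lowest-weight nodes at each step:
merge c(12) and g(13): 25
merge a(18) and 25: 43
merge e(28) and d(33): 61
merge b(35) and 43: 78
merge 61 and 78: 139
merge f(87) and 139: 226
The first pair merged (c, g) ends up deepest, at depth 5.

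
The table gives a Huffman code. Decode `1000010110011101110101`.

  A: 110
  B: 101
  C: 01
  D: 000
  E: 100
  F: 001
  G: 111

EFCEGCAB

Read left to right; each codeword is recognised as soon as it completes (prefix code):
  100→E | 001→F | 01→C | 100→E | 111→G | 01→C | 110→A | 101→B
Decoded message: EFCEGCAB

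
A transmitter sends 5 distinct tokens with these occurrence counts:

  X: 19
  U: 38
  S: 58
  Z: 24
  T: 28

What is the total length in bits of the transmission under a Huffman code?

Greedily combine the two least-frequent nodes:
merge X(19) and Z(24): 43
merge T(28) and U(38): 66
merge 43 and S(58): 101
merge 66 and 101: 167
Each symbol's bit-cost is frequency × depth; summing gives 377 bits (equivalently 43 + 66 + 101 + 167).

377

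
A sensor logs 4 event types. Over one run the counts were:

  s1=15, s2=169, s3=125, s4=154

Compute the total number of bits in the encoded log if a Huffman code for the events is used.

897

Merge the two smallest weights repeatedly:
s1(15) + s3(125) → 140
140 + s4(154) → 294
s2(169) + 294 → 463
Each symbol's bit-cost is frequency × depth; summing gives 897 bits (equivalently 140 + 294 + 463).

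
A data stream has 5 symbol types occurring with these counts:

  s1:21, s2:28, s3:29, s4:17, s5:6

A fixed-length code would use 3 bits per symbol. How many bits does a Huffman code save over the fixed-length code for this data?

78

Fixed-length: 3 bits × 101 symbols = 303 bits.
Huffman merges:
s5(6) + s4(17) → 23
s1(21) + 23 → 44
s2(28) + s3(29) → 57
44 + 57 → 101
Huffman total = 23 + 44 + 57 + 101 = 225 bits.
Saving = 303 − 225 = 78 bits.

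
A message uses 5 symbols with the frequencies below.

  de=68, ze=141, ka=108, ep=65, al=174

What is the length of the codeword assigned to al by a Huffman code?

2

Huffman merges, smallest pair first:
ep(65) + de(68) → 133
ka(108) + 133 → 241
ze(141) + al(174) → 315
241 + 315 → 556
al sits 2 levels below the root, so its codeword is 2 bits.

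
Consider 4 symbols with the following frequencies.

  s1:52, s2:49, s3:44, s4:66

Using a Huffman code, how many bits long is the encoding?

422

Build the Huffman tree bottom-up:
combine s3(44), s2(49) → 93
combine s1(52), s4(66) → 118
combine 93, 118 → 211
Total encoded bits = sum of merged weights = 93 + 118 + 211 = 422.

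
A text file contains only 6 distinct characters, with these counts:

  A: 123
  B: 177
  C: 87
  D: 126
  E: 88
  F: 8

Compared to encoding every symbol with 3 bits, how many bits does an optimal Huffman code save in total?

Fixed-length: 3 bits × 609 symbols = 1827 bits.
Huffman merges:
combine F(8), C(87) → 95
combine E(88), 95 → 183
combine A(123), D(126) → 249
combine B(177), 183 → 360
combine 249, 360 → 609
Huffman total = 95 + 183 + 249 + 360 + 609 = 1496 bits.
Saving = 1827 − 1496 = 331 bits.

331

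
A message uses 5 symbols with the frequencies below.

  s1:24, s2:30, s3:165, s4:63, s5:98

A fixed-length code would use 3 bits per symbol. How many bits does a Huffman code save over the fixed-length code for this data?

374

Fixed-length: 3 bits × 380 symbols = 1140 bits.
Huffman merges:
merge s1(24) and s2(30): 54
merge 54 and s4(63): 117
merge s5(98) and 117: 215
merge s3(165) and 215: 380
Huffman total = 54 + 117 + 215 + 380 = 766 bits.
Saving = 1140 − 766 = 374 bits.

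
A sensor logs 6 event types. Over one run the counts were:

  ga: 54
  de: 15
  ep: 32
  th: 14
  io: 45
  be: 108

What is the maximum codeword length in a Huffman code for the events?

Merge the two lowest-weight nodes at each step:
th(14) + de(15) → 29
29 + ep(32) → 61
io(45) + ga(54) → 99
61 + 99 → 160
be(108) + 160 → 268
The first pair merged (th, de) ends up deepest, at depth 4.

4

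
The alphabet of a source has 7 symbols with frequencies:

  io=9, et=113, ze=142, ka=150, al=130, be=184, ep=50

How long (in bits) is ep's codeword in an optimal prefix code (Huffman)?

4

Build the tree from the bottom:
io(9) + ep(50) → 59
59 + et(113) → 172
al(130) + ze(142) → 272
ka(150) + 172 → 322
be(184) + 272 → 456
322 + 456 → 778
ep's leaf is at depth 4, giving a 4-bit codeword.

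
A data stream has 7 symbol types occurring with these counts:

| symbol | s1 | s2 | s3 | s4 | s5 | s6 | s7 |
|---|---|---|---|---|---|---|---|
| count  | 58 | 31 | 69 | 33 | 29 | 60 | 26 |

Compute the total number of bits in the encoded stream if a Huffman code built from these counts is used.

Merge the two smallest weights repeatedly:
merge s7(26) and s5(29): 55
merge s2(31) and s4(33): 64
merge 55 and s1(58): 113
merge s6(60) and 64: 124
merge s3(69) and 113: 182
merge 124 and 182: 306
Total encoded bits = sum of merged weights = 55 + 64 + 113 + 124 + 182 + 306 = 844.

844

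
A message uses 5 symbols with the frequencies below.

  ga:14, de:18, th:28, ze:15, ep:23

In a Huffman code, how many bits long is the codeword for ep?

2

Huffman merges, smallest pair first:
ga(14) + ze(15) → 29
de(18) + ep(23) → 41
th(28) + 29 → 57
41 + 57 → 98
The subtree containing ep is merged 2 times, so code length = 2.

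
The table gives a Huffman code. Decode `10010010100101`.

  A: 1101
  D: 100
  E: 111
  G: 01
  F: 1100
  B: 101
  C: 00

Read left to right; each codeword is recognised as soon as it completes (prefix code):
  100→D | 100→D | 101→B | 00→C | 101→B
Decoded message: DDBCB

DDBCB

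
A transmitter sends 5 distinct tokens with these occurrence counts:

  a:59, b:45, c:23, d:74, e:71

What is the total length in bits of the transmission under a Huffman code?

Merge the two smallest weights repeatedly:
combine c(23), b(45) → 68
combine a(59), 68 → 127
combine e(71), d(74) → 145
combine 127, 145 → 272
The encoded length is the sum of every internal node's weight: 68 + 127 + 145 + 272 = 612 bits.

612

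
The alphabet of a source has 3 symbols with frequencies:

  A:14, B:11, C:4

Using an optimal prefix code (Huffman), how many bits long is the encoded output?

Build the Huffman tree bottom-up:
C(4) + B(11) → 15
A(14) + 15 → 29
The encoded length is the sum of every internal node's weight: 15 + 29 = 44 bits.

44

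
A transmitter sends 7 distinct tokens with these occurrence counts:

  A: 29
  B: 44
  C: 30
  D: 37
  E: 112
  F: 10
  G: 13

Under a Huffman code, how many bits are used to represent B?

3

Huffman merges, smallest pair first:
merge F(10) and G(13): 23
merge 23 and A(29): 52
merge C(30) and D(37): 67
merge B(44) and 52: 96
merge 67 and 96: 163
merge E(112) and 163: 275
B sits 3 levels below the root, so its codeword is 3 bits.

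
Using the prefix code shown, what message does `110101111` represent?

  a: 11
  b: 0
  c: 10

Read left to right; each codeword is recognised as soon as it completes (prefix code):
  11→a | 0→b | 10→c | 11→a | 11→a
Decoded message: abcaa

abcaa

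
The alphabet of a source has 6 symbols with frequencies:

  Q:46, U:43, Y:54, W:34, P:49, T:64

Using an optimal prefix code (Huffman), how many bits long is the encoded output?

752

Build the Huffman tree bottom-up:
combine W(34), U(43) → 77
combine Q(46), P(49) → 95
combine Y(54), T(64) → 118
combine 77, 95 → 172
combine 118, 172 → 290
Each symbol's bit-cost is frequency × depth; summing gives 752 bits (equivalently 77 + 95 + 118 + 172 + 290).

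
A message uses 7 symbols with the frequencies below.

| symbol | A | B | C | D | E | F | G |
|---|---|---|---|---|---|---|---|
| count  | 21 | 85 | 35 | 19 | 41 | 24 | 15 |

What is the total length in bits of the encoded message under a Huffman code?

628

Greedily combine the two least-frequent nodes:
combine G(15), D(19) → 34
combine A(21), F(24) → 45
combine 34, C(35) → 69
combine E(41), 45 → 86
combine 69, B(85) → 154
combine 86, 154 → 240
The encoded length is the sum of every internal node's weight: 34 + 45 + 69 + 86 + 154 + 240 = 628 bits.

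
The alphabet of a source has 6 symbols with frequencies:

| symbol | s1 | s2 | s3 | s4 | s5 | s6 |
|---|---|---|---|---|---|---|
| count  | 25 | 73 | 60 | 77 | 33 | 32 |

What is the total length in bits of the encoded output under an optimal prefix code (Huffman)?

747

Merge the two smallest weights repeatedly:
merge s1(25) and s6(32): 57
merge s5(33) and 57: 90
merge s3(60) and s2(73): 133
merge s4(77) and 90: 167
merge 133 and 167: 300
The encoded length is the sum of every internal node's weight: 57 + 90 + 133 + 167 + 300 = 747 bits.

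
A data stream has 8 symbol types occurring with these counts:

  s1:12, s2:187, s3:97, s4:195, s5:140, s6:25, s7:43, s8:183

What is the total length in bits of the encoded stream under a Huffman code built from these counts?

Greedily combine the two least-frequent nodes:
merge s1(12) and s6(25): 37
merge 37 and s7(43): 80
merge 80 and s3(97): 177
merge s5(140) and 177: 317
merge s8(183) and s2(187): 370
merge s4(195) and 317: 512
merge 370 and 512: 882
The encoded length is the sum of every internal node's weight: 37 + 80 + 177 + 317 + 370 + 512 + 882 = 2375 bits.

2375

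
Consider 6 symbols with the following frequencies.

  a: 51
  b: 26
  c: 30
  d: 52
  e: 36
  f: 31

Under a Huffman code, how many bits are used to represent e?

Repeatedly merge the two smallest:
combine b(26), c(30) → 56
combine f(31), e(36) → 67
combine a(51), d(52) → 103
combine 56, 67 → 123
combine 103, 123 → 226
e sits 3 levels below the root, so its codeword is 3 bits.

3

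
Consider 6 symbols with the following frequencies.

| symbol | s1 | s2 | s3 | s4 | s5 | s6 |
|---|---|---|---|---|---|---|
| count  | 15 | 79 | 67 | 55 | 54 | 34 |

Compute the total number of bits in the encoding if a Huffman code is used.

760

Merge the two smallest weights repeatedly:
s1(15) + s6(34) → 49
49 + s5(54) → 103
s4(55) + s3(67) → 122
s2(79) + 103 → 182
122 + 182 → 304
Total encoded bits = sum of merged weights = 49 + 103 + 122 + 182 + 304 = 760.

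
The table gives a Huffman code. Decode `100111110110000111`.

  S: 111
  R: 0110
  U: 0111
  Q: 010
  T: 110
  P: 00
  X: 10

Read left to right; each codeword is recognised as soon as it completes (prefix code):
  10→X | 0111→U | 110→T | 110→T | 00→P | 0111→U
Decoded message: XUTTPU

XUTTPU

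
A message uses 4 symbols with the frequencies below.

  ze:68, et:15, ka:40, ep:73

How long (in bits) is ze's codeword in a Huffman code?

2

Repeatedly merge the two smallest:
et(15) + ka(40) → 55
55 + ze(68) → 123
ep(73) + 123 → 196
The subtree containing ze is merged 2 times, so code length = 2.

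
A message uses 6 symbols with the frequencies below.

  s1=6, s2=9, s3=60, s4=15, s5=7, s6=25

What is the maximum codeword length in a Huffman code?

Merge the two lowest-weight nodes at each step:
s1(6) + s5(7) → 13
s2(9) + 13 → 22
s4(15) + 22 → 37
s6(25) + 37 → 62
s3(60) + 62 → 122
The rarest symbols sit at the bottom; the longest codeword is 5 bits.

5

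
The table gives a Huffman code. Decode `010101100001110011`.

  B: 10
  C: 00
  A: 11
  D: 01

DDDBCDACA

Read left to right; each codeword is recognised as soon as it completes (prefix code):
  01→D | 01→D | 01→D | 10→B | 00→C | 01→D | 11→A | 00→C | 11→A
Decoded message: DDDBCDACA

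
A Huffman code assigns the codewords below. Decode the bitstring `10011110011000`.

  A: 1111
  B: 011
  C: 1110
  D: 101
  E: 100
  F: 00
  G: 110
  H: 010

EAFGF

Read left to right; each codeword is recognised as soon as it completes (prefix code):
  100→E | 1111→A | 00→F | 110→G | 00→F
Decoded message: EAFGF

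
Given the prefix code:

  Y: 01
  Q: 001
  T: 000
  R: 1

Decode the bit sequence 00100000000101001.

QTTQYQ

Read left to right; each codeword is recognised as soon as it completes (prefix code):
  001→Q | 000→T | 000→T | 001→Q | 01→Y | 001→Q
Decoded message: QTTQYQ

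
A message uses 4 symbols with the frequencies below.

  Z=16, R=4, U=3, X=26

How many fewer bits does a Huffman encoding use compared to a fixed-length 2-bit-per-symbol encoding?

19

Fixed-length: 2 bits × 49 symbols = 98 bits.
Huffman merges:
U(3) + R(4) → 7
7 + Z(16) → 23
23 + X(26) → 49
Huffman total = 7 + 23 + 49 = 79 bits.
Saving = 98 − 79 = 19 bits.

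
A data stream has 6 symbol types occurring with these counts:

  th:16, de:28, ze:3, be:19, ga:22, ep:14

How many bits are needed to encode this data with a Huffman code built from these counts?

Merge the two smallest weights repeatedly:
merge ze(3) and ep(14): 17
merge th(16) and 17: 33
merge be(19) and ga(22): 41
merge de(28) and 33: 61
merge 41 and 61: 102
Total encoded bits = sum of merged weights = 17 + 33 + 41 + 61 + 102 = 254.

254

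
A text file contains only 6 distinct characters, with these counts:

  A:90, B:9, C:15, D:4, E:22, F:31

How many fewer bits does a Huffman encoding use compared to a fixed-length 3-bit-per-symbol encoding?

170

Fixed-length: 3 bits × 171 symbols = 513 bits.
Huffman merges:
merge D(4) and B(9): 13
merge 13 and C(15): 28
merge E(22) and 28: 50
merge F(31) and 50: 81
merge 81 and A(90): 171
Huffman total = 13 + 28 + 50 + 81 + 171 = 343 bits.
Saving = 513 − 343 = 170 bits.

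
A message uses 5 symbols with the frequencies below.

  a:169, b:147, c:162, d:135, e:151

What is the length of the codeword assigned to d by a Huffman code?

Build the tree from the bottom:
merge d(135) and b(147): 282
merge e(151) and c(162): 313
merge a(169) and 282: 451
merge 313 and 451: 764
d sits 3 levels below the root, so its codeword is 3 bits.

3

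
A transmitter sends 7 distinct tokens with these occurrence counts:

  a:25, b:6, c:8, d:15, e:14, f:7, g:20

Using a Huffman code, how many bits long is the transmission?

Merge the two smallest weights repeatedly:
b(6) + f(7) → 13
c(8) + 13 → 21
e(14) + d(15) → 29
g(20) + 21 → 41
a(25) + 29 → 54
41 + 54 → 95
Total encoded bits = sum of merged weights = 13 + 21 + 29 + 41 + 54 + 95 = 253.

253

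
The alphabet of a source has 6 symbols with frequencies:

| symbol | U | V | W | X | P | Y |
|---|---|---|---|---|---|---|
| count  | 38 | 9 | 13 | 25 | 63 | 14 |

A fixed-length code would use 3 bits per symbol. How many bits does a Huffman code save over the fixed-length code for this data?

106

Fixed-length: 3 bits × 162 symbols = 486 bits.
Huffman merges:
combine V(9), W(13) → 22
combine Y(14), 22 → 36
combine X(25), 36 → 61
combine U(38), 61 → 99
combine P(63), 99 → 162
Huffman total = 22 + 36 + 61 + 99 + 162 = 380 bits.
Saving = 486 − 380 = 106 bits.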